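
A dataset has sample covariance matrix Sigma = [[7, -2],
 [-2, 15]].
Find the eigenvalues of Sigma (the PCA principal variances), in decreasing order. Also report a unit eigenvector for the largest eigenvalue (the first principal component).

Step 1 — characteristic polynomial of 2×2 Sigma:
  det(Sigma - λI) = λ² - trace · λ + det = 0.
  trace = 7 + 15 = 22, det = 7·15 - (-2)² = 101.
Step 2 — discriminant:
  Δ = trace² - 4·det = 484 - 404 = 80.
Step 3 — eigenvalues:
  λ = (trace ± √Δ)/2 = (22 ± 8.9443)/2,
  λ_1 = 15.4721,  λ_2 = 6.5279.

Step 4 — unit eigenvector for λ_1: solve (Sigma - λ_1 I)v = 0. First row:
  (7 - 15.4721)·v_x + (-2)·v_y = 0, i.e. (-8.4721)·v_x + (-2)·v_y = 0,
  so v ∝ (b, λ_1 - a) = (-2, 8.4721); multiply by -1 so the first entry is positive: u = (2, -8.4721).
  ||u|| = √((2)² + (-8.4721)²) = √(75.7771) ≈ 8.705,
  v_1 = u/||u|| ≈ (0.2298, -0.9732) (||v_1|| = 1).

λ_1 = 15.4721,  λ_2 = 6.5279;  v_1 ≈ (0.2298, -0.9732)


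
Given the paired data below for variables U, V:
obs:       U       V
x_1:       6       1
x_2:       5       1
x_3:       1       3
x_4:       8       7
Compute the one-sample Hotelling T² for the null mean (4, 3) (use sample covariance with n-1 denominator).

Step 1 — sample mean vector:
  mean(U) = (6 + 5 + 1 + 8) / 4 = 20/4 = 5
  mean(V) = (1 + 1 + 3 + 7) / 4 = 12/4 = 3
  x̄ = (5, 3),  deviation x̄ - mu_0 = (5, 3) - (4, 3) = (1, 0).

Step 2 — sample covariance matrix, S[i,j] = (1/(n-1)) · Σ_k (x_{k,i} - mean_i) · (x_{k,j} - mean_j), divisor n-1 = 3:
  S[U,U] = ((1)·(1) + (0)·(0) + (-4)·(-4) + (3)·(3)) / 3 = 26/3 = 8.6667
  S[U,V] = ((1)·(-2) + (0)·(-2) + (-4)·(0) + (3)·(4)) / 3 = 10/3 = 3.3333
  S[V,V] = ((-2)·(-2) + (-2)·(-2) + (0)·(0) + (4)·(4)) / 3 = 24/3 = 8
  S = [[8.6667, 3.3333],
 [3.3333, 8]].

Step 3 — invert S. det(S) = 8.6667·8 - (3.3333)² = 58.2222.
  S^{-1} = (1/det) · [[d, -b], [-b, a]] = [[0.1374, -0.0573],
 [-0.0573, 0.1489]].

Step 4 — quadratic form (x̄ - mu_0)^T · S^{-1} · (x̄ - mu_0):
  S^{-1} · (x̄ - mu_0) = (0.1374, -0.0573),
  (x̄ - mu_0)^T · [...] = (1)·(0.1374) + (0)·(-0.0573) = 0.1374.

Step 5 — scale by n: T² = 4 · 0.1374 = 0.5496.

T² ≈ 0.5496


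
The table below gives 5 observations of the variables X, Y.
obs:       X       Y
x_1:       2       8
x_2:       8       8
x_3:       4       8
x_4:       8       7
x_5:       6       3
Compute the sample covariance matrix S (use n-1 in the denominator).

Step 1 — column means:
  mean(X) = (2 + 8 + 4 + 8 + 6) / 5 = 28/5 = 5.6
  mean(Y) = (8 + 8 + 8 + 7 + 3) / 5 = 34/5 = 6.8

Step 2 — sample covariance S[i,j] = (1/(n-1)) · Σ_k (x_{k,i} - mean_i) · (x_{k,j} - mean_j), with n-1 = 4.
  S[X,X] = ((-3.6)·(-3.6) + (2.4)·(2.4) + (-1.6)·(-1.6) + (2.4)·(2.4) + (0.4)·(0.4)) / 4 = 27.2/4 = 6.8
  S[X,Y] = ((-3.6)·(1.2) + (2.4)·(1.2) + (-1.6)·(1.2) + (2.4)·(0.2) + (0.4)·(-3.8)) / 4 = -4.4/4 = -1.1
  S[Y,Y] = ((1.2)·(1.2) + (1.2)·(1.2) + (1.2)·(1.2) + (0.2)·(0.2) + (-3.8)·(-3.8)) / 4 = 18.8/4 = 4.7

S is symmetric (S[j,i] = S[i,j]). Assembling:

S = [[6.8, -1.1],
 [-1.1, 4.7]]


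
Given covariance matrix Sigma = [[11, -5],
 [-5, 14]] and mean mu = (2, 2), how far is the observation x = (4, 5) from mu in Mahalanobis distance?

Step 1 — centre the observation: (x - mu) = (2, 3).

Step 2 — invert Sigma. det(Sigma) = 11·14 - (-5)² = 129.
  Sigma^{-1} = (1/det) · [[d, -b], [-b, a]] = [[0.1085, 0.0388],
 [0.0388, 0.0853]].

Step 3 — form the quadratic (x - mu)^T · Sigma^{-1} · (x - mu):
  Sigma^{-1} · (x - mu) = (0.3333, 0.3333).
  (x - mu)^T · [Sigma^{-1} · (x - mu)] = (2)·(0.3333) + (3)·(0.3333) = 1.6667.

Step 4 — take square root: d = √(1.6667) ≈ 1.291.

d(x, mu) = √(1.6667) ≈ 1.291


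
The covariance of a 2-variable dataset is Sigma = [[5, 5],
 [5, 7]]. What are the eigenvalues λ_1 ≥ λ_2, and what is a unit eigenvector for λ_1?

Step 1 — characteristic polynomial of 2×2 Sigma:
  det(Sigma - λI) = λ² - trace · λ + det = 0.
  trace = 5 + 7 = 12, det = 5·7 - (5)² = 10.
Step 2 — discriminant:
  Δ = trace² - 4·det = 144 - 40 = 104.
Step 3 — eigenvalues:
  λ = (trace ± √Δ)/2 = (12 ± 10.198)/2,
  λ_1 = 11.099,  λ_2 = 0.901.

Step 4 — unit eigenvector for λ_1: solve (Sigma - λ_1 I)v = 0. First row:
  (5 - 11.099)·v_x + (5)·v_y = 0, i.e. (-6.099)·v_x + (5)·v_y = 0,
  so v ∝ (b, λ_1 - a) = (5, 6.099) = u.
  ||u|| = √((5)² + (6.099)²) = √(62.198) ≈ 7.8866,
  v_1 = u/||u|| ≈ (0.634, 0.7733) (||v_1|| = 1).

λ_1 = 11.099,  λ_2 = 0.901;  v_1 ≈ (0.634, 0.7733)


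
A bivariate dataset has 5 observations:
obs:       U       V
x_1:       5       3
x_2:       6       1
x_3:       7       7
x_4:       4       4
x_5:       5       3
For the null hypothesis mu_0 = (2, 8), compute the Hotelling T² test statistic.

Step 1 — sample mean vector:
  mean(U) = (5 + 6 + 7 + 4 + 5) / 5 = 27/5 = 5.4
  mean(V) = (3 + 1 + 7 + 4 + 3) / 5 = 18/5 = 3.6
  x̄ = (5.4, 3.6),  deviation x̄ - mu_0 = (5.4, 3.6) - (2, 8) = (3.4, -4.4).

Step 2 — sample covariance matrix, S[i,j] = (1/(n-1)) · Σ_k (x_{k,i} - mean_i) · (x_{k,j} - mean_j), divisor n-1 = 4:
  S[U,U] = ((-0.4)·(-0.4) + (0.6)·(0.6) + (1.6)·(1.6) + (-1.4)·(-1.4) + (-0.4)·(-0.4)) / 4 = 5.2/4 = 1.3
  S[U,V] = ((-0.4)·(-0.6) + (0.6)·(-2.6) + (1.6)·(3.4) + (-1.4)·(0.4) + (-0.4)·(-0.6)) / 4 = 3.8/4 = 0.95
  S[V,V] = ((-0.6)·(-0.6) + (-2.6)·(-2.6) + (3.4)·(3.4) + (0.4)·(0.4) + (-0.6)·(-0.6)) / 4 = 19.2/4 = 4.8
  S = [[1.3, 0.95],
 [0.95, 4.8]].

Step 3 — invert S. det(S) = 1.3·4.8 - (0.95)² = 5.3375.
  S^{-1} = (1/det) · [[d, -b], [-b, a]] = [[0.8993, -0.178],
 [-0.178, 0.2436]].

Step 4 — quadratic form (x̄ - mu_0)^T · S^{-1} · (x̄ - mu_0):
  S^{-1} · (x̄ - mu_0) = (3.8407, -1.6768),
  (x̄ - mu_0)^T · [...] = (3.4)·(3.8407) + (-4.4)·(-1.6768) = 20.4365.

Step 5 — scale by n: T² = 5 · 20.4365 = 102.1827.

T² ≈ 102.1827


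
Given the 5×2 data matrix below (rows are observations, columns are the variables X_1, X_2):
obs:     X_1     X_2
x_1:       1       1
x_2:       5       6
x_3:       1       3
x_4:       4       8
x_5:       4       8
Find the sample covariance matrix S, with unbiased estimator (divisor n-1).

Step 1 — column means:
  mean(X_1) = (1 + 5 + 1 + 4 + 4) / 5 = 15/5 = 3
  mean(X_2) = (1 + 6 + 3 + 8 + 8) / 5 = 26/5 = 5.2

Step 2 — sample covariance S[i,j] = (1/(n-1)) · Σ_k (x_{k,i} - mean_i) · (x_{k,j} - mean_j), with n-1 = 4.
  S[X_1,X_1] = ((-2)·(-2) + (2)·(2) + (-2)·(-2) + (1)·(1) + (1)·(1)) / 4 = 14/4 = 3.5
  S[X_1,X_2] = ((-2)·(-4.2) + (2)·(0.8) + (-2)·(-2.2) + (1)·(2.8) + (1)·(2.8)) / 4 = 20/4 = 5
  S[X_2,X_2] = ((-4.2)·(-4.2) + (0.8)·(0.8) + (-2.2)·(-2.2) + (2.8)·(2.8) + (2.8)·(2.8)) / 4 = 38.8/4 = 9.7

S is symmetric (S[j,i] = S[i,j]). Assembling:

S = [[3.5, 5],
 [5, 9.7]]


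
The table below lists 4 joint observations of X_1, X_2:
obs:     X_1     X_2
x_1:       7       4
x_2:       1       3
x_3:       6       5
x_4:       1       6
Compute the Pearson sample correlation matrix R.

Step 1 — column means:
  mean(X_1) = (7 + 1 + 6 + 1) / 4 = 15/4 = 3.75
  mean(X_2) = (4 + 3 + 5 + 6) / 4 = 18/4 = 4.5

Step 2 — sample variances and covariances s[i,j] = (1/(n-1)) · Σ_k (x_{k,i} - mean_i) · (x_{k,j} - mean_j), with n-1 = 3:
  s[X_1,X_1] = ((3.25)·(3.25) + (-2.75)·(-2.75) + (2.25)·(2.25) + (-2.75)·(-2.75)) / 3 = 30.75/3 = 10.25
  s[X_1,X_2] = ((3.25)·(-0.5) + (-2.75)·(-1.5) + (2.25)·(0.5) + (-2.75)·(1.5)) / 3 = -0.5/3 = -0.1667
  s[X_2,X_2] = ((-0.5)·(-0.5) + (-1.5)·(-1.5) + (0.5)·(0.5) + (1.5)·(1.5)) / 3 = 5/3 = 1.6667
  Sample standard deviations s_i = √(s[i,i]):
  s(X_1) = √(10.25) = 3.2016
  s(X_2) = √(1.6667) = 1.291

Step 3 — r_{ij} = s_{ij} / (s_i · s_j):
  r[X_1,X_1] = 1 (diagonal).
  r[X_1,X_2] = -0.1667 / (3.2016 · 1.291) = -0.1667 / 4.1332 = -0.0403
  r[X_2,X_2] = 1 (diagonal).

R is symmetric with unit diagonal. Assembling:

R = [[1, -0.0403],
 [-0.0403, 1]]


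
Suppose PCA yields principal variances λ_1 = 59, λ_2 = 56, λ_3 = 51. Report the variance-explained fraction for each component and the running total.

Step 1 — total variance = trace(Sigma) = Σ λ_i = 59 + 56 + 51 = 166.

Step 2 — fraction explained by component i = λ_i / Σ λ:
  PC1: 59/166 = 0.3554
  PC2: 56/166 = 0.3373
  PC3: 51/166 = 0.3072

Step 3 — cumulative fraction after k components = (λ_1 + ... + λ_k) / Σ λ:
  k = 1: 59/166 = 0.3554
  k = 2: (59 + 56)/166 = 115/166 = 0.6928
  k = 3: (59 + 56 + 51)/166 = 166/166 = 1

Summary (fraction, with percent):

explained: PC1 0.3554 (35.54%), PC2 0.3373 (33.73%), PC3 0.3072 (30.72%);  cumulative: 0.3554, 0.6928, 1


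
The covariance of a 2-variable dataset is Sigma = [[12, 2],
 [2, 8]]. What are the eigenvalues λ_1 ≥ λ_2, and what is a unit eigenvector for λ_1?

Step 1 — characteristic polynomial of 2×2 Sigma:
  det(Sigma - λI) = λ² - trace · λ + det = 0.
  trace = 12 + 8 = 20, det = 12·8 - (2)² = 92.
Step 2 — discriminant:
  Δ = trace² - 4·det = 400 - 368 = 32.
Step 3 — eigenvalues:
  λ = (trace ± √Δ)/2 = (20 ± 5.6569)/2,
  λ_1 = 12.8284,  λ_2 = 7.1716.

Step 4 — unit eigenvector for λ_1: solve (Sigma - λ_1 I)v = 0. First row:
  (12 - 12.8284)·v_x + (2)·v_y = 0, i.e. (-0.8284)·v_x + (2)·v_y = 0,
  so v ∝ (b, λ_1 - a) = (2, 0.8284) = u.
  ||u|| = √((2)² + (0.8284)²) = √(4.6863) ≈ 2.1648,
  v_1 = u/||u|| ≈ (0.9239, 0.3827) (||v_1|| = 1).

λ_1 = 12.8284,  λ_2 = 7.1716;  v_1 ≈ (0.9239, 0.3827)


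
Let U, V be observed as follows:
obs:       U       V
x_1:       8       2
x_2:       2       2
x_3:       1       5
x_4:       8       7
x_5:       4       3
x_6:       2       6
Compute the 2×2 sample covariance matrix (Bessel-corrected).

Step 1 — column means:
  mean(U) = (8 + 2 + 1 + 8 + 4 + 2) / 6 = 25/6 = 4.1667
  mean(V) = (2 + 2 + 5 + 7 + 3 + 6) / 6 = 25/6 = 4.1667

Step 2 — sample covariance S[i,j] = (1/(n-1)) · Σ_k (x_{k,i} - mean_i) · (x_{k,j} - mean_j), with n-1 = 5.
  S[U,U] = ((3.8333)·(3.8333) + (-2.1667)·(-2.1667) + (-3.1667)·(-3.1667) + (3.8333)·(3.8333) + (-0.1667)·(-0.1667) + (-2.1667)·(-2.1667)) / 5 = 48.8333/5 = 9.7667
  S[U,V] = ((3.8333)·(-2.1667) + (-2.1667)·(-2.1667) + (-3.1667)·(0.8333) + (3.8333)·(2.8333) + (-0.1667)·(-1.1667) + (-2.1667)·(1.8333)) / 5 = 0.8333/5 = 0.1667
  S[V,V] = ((-2.1667)·(-2.1667) + (-2.1667)·(-2.1667) + (0.8333)·(0.8333) + (2.8333)·(2.8333) + (-1.1667)·(-1.1667) + (1.8333)·(1.8333)) / 5 = 22.8333/5 = 4.5667

S is symmetric (S[j,i] = S[i,j]). Assembling:

S = [[9.7667, 0.1667],
 [0.1667, 4.5667]]


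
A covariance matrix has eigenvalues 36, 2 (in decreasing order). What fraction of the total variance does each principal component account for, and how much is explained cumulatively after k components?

Step 1 — total variance = trace(Sigma) = Σ λ_i = 36 + 2 = 38.

Step 2 — fraction explained by component i = λ_i / Σ λ:
  PC1: 36/38 = 0.9474
  PC2: 2/38 = 0.0526

Step 3 — cumulative fraction after k components = (λ_1 + ... + λ_k) / Σ λ:
  k = 1: 36/38 = 0.9474
  k = 2: (36 + 2)/38 = 38/38 = 1

Summary (fraction, with percent):

explained: PC1 0.9474 (94.74%), PC2 0.0526 (5.26%);  cumulative: 0.9474, 1


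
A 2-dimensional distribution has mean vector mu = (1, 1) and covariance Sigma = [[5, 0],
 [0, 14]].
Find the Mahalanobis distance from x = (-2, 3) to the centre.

Step 1 — centre the observation: (x - mu) = (-3, 2).

Step 2 — invert Sigma. det(Sigma) = 5·14 - (0)² = 70.
  Sigma^{-1} = (1/det) · [[d, -b], [-b, a]] = [[0.2, 0],
 [0, 0.0714]].

Step 3 — form the quadratic (x - mu)^T · Sigma^{-1} · (x - mu):
  Sigma^{-1} · (x - mu) = (-0.6, 0.1429).
  (x - mu)^T · [Sigma^{-1} · (x - mu)] = (-3)·(-0.6) + (2)·(0.1429) = 2.0857.

Step 4 — take square root: d = √(2.0857) ≈ 1.4442.

d(x, mu) = √(2.0857) ≈ 1.4442


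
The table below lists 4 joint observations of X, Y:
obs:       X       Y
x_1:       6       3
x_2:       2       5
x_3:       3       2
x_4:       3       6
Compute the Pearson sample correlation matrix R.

Step 1 — column means:
  mean(X) = (6 + 2 + 3 + 3) / 4 = 14/4 = 3.5
  mean(Y) = (3 + 5 + 2 + 6) / 4 = 16/4 = 4

Step 2 — sample variances and covariances s[i,j] = (1/(n-1)) · Σ_k (x_{k,i} - mean_i) · (x_{k,j} - mean_j), with n-1 = 3:
  s[X,X] = ((2.5)·(2.5) + (-1.5)·(-1.5) + (-0.5)·(-0.5) + (-0.5)·(-0.5)) / 3 = 9/3 = 3
  s[X,Y] = ((2.5)·(-1) + (-1.5)·(1) + (-0.5)·(-2) + (-0.5)·(2)) / 3 = -4/3 = -1.3333
  s[Y,Y] = ((-1)·(-1) + (1)·(1) + (-2)·(-2) + (2)·(2)) / 3 = 10/3 = 3.3333
  Sample standard deviations s_i = √(s[i,i]):
  s(X) = √(3) = 1.7321
  s(Y) = √(3.3333) = 1.8257

Step 3 — r_{ij} = s_{ij} / (s_i · s_j):
  r[X,X] = 1 (diagonal).
  r[X,Y] = -1.3333 / (1.7321 · 1.8257) = -1.3333 / 3.1623 = -0.4216
  r[Y,Y] = 1 (diagonal).

R is symmetric with unit diagonal. Assembling:

R = [[1, -0.4216],
 [-0.4216, 1]]


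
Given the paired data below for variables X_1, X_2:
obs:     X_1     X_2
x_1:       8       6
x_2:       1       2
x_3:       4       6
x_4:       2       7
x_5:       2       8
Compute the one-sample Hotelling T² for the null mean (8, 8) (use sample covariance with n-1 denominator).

Step 1 — sample mean vector:
  mean(X_1) = (8 + 1 + 4 + 2 + 2) / 5 = 17/5 = 3.4
  mean(X_2) = (6 + 2 + 6 + 7 + 8) / 5 = 29/5 = 5.8
  x̄ = (3.4, 5.8),  deviation x̄ - mu_0 = (3.4, 5.8) - (8, 8) = (-4.6, -2.2).

Step 2 — sample covariance matrix, S[i,j] = (1/(n-1)) · Σ_k (x_{k,i} - mean_i) · (x_{k,j} - mean_j), divisor n-1 = 4:
  S[X_1,X_1] = ((4.6)·(4.6) + (-2.4)·(-2.4) + (0.6)·(0.6) + (-1.4)·(-1.4) + (-1.4)·(-1.4)) / 4 = 31.2/4 = 7.8
  S[X_1,X_2] = ((4.6)·(0.2) + (-2.4)·(-3.8) + (0.6)·(0.2) + (-1.4)·(1.2) + (-1.4)·(2.2)) / 4 = 5.4/4 = 1.35
  S[X_2,X_2] = ((0.2)·(0.2) + (-3.8)·(-3.8) + (0.2)·(0.2) + (1.2)·(1.2) + (2.2)·(2.2)) / 4 = 20.8/4 = 5.2
  S = [[7.8, 1.35],
 [1.35, 5.2]].

Step 3 — invert S. det(S) = 7.8·5.2 - (1.35)² = 38.7375.
  S^{-1} = (1/det) · [[d, -b], [-b, a]] = [[0.1342, -0.0348],
 [-0.0348, 0.2014]].

Step 4 — quadratic form (x̄ - mu_0)^T · S^{-1} · (x̄ - mu_0):
  S^{-1} · (x̄ - mu_0) = (-0.5408, -0.2827),
  (x̄ - mu_0)^T · [...] = (-4.6)·(-0.5408) + (-2.2)·(-0.2827) = 3.1096.

Step 5 — scale by n: T² = 5 · 3.1096 = 15.5482.

T² ≈ 15.5482


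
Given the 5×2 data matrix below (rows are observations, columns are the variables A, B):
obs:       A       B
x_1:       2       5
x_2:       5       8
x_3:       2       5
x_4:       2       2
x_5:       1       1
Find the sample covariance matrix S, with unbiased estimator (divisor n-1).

Step 1 — column means:
  mean(A) = (2 + 5 + 2 + 2 + 1) / 5 = 12/5 = 2.4
  mean(B) = (5 + 8 + 5 + 2 + 1) / 5 = 21/5 = 4.2

Step 2 — sample covariance S[i,j] = (1/(n-1)) · Σ_k (x_{k,i} - mean_i) · (x_{k,j} - mean_j), with n-1 = 4.
  S[A,A] = ((-0.4)·(-0.4) + (2.6)·(2.6) + (-0.4)·(-0.4) + (-0.4)·(-0.4) + (-1.4)·(-1.4)) / 4 = 9.2/4 = 2.3
  S[A,B] = ((-0.4)·(0.8) + (2.6)·(3.8) + (-0.4)·(0.8) + (-0.4)·(-2.2) + (-1.4)·(-3.2)) / 4 = 14.6/4 = 3.65
  S[B,B] = ((0.8)·(0.8) + (3.8)·(3.8) + (0.8)·(0.8) + (-2.2)·(-2.2) + (-3.2)·(-3.2)) / 4 = 30.8/4 = 7.7

S is symmetric (S[j,i] = S[i,j]). Assembling:

S = [[2.3, 3.65],
 [3.65, 7.7]]


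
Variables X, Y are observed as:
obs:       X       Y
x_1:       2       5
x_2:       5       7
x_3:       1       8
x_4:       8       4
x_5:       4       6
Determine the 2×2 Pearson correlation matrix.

Step 1 — column means:
  mean(X) = (2 + 5 + 1 + 8 + 4) / 5 = 20/5 = 4
  mean(Y) = (5 + 7 + 8 + 4 + 6) / 5 = 30/5 = 6

Step 2 — sample variances and covariances s[i,j] = (1/(n-1)) · Σ_k (x_{k,i} - mean_i) · (x_{k,j} - mean_j), with n-1 = 4:
  s[X,X] = ((-2)·(-2) + (1)·(1) + (-3)·(-3) + (4)·(4) + (0)·(0)) / 4 = 30/4 = 7.5
  s[X,Y] = ((-2)·(-1) + (1)·(1) + (-3)·(2) + (4)·(-2) + (0)·(0)) / 4 = -11/4 = -2.75
  s[Y,Y] = ((-1)·(-1) + (1)·(1) + (2)·(2) + (-2)·(-2) + (0)·(0)) / 4 = 10/4 = 2.5
  Sample standard deviations s_i = √(s[i,i]):
  s(X) = √(7.5) = 2.7386
  s(Y) = √(2.5) = 1.5811

Step 3 — r_{ij} = s_{ij} / (s_i · s_j):
  r[X,X] = 1 (diagonal).
  r[X,Y] = -2.75 / (2.7386 · 1.5811) = -2.75 / 4.3301 = -0.6351
  r[Y,Y] = 1 (diagonal).

R is symmetric with unit diagonal. Assembling:

R = [[1, -0.6351],
 [-0.6351, 1]]


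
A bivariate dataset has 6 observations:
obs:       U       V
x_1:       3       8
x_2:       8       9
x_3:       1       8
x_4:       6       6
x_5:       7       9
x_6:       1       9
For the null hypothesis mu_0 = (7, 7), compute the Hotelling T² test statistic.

Step 1 — sample mean vector:
  mean(U) = (3 + 8 + 1 + 6 + 7 + 1) / 6 = 26/6 = 4.3333
  mean(V) = (8 + 9 + 8 + 6 + 9 + 9) / 6 = 49/6 = 8.1667
  x̄ = (4.3333, 8.1667),  deviation x̄ - mu_0 = (4.3333, 8.1667) - (7, 7) = (-2.6667, 1.1667).

Step 2 — sample covariance matrix, S[i,j] = (1/(n-1)) · Σ_k (x_{k,i} - mean_i) · (x_{k,j} - mean_j), divisor n-1 = 5:
  S[U,U] = ((-1.3333)·(-1.3333) + (3.6667)·(3.6667) + (-3.3333)·(-3.3333) + (1.6667)·(1.6667) + (2.6667)·(2.6667) + (-3.3333)·(-3.3333)) / 5 = 47.3333/5 = 9.4667
  S[U,V] = ((-1.3333)·(-0.1667) + (3.6667)·(0.8333) + (-3.3333)·(-0.1667) + (1.6667)·(-2.1667) + (2.6667)·(0.8333) + (-3.3333)·(0.8333)) / 5 = -0.3333/5 = -0.0667
  S[V,V] = ((-0.1667)·(-0.1667) + (0.8333)·(0.8333) + (-0.1667)·(-0.1667) + (-2.1667)·(-2.1667) + (0.8333)·(0.8333) + (0.8333)·(0.8333)) / 5 = 6.8333/5 = 1.3667
  S = [[9.4667, -0.0667],
 [-0.0667, 1.3667]].

Step 3 — invert S. det(S) = 9.4667·1.3667 - (-0.0667)² = 12.9333.
  S^{-1} = (1/det) · [[d, -b], [-b, a]] = [[0.1057, 0.0052],
 [0.0052, 0.732]].

Step 4 — quadratic form (x̄ - mu_0)^T · S^{-1} · (x̄ - mu_0):
  S^{-1} · (x̄ - mu_0) = (-0.2758, 0.8402),
  (x̄ - mu_0)^T · [...] = (-2.6667)·(-0.2758) + (1.1667)·(0.8402) = 1.7156.

Step 5 — scale by n: T² = 6 · 1.7156 = 10.2938.

T² ≈ 10.2938


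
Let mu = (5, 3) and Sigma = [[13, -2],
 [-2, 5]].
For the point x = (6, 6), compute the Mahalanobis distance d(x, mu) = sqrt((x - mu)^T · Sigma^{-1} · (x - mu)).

Step 1 — centre the observation: (x - mu) = (1, 3).

Step 2 — invert Sigma. det(Sigma) = 13·5 - (-2)² = 61.
  Sigma^{-1} = (1/det) · [[d, -b], [-b, a]] = [[0.082, 0.0328],
 [0.0328, 0.2131]].

Step 3 — form the quadratic (x - mu)^T · Sigma^{-1} · (x - mu):
  Sigma^{-1} · (x - mu) = (0.1803, 0.6721).
  (x - mu)^T · [Sigma^{-1} · (x - mu)] = (1)·(0.1803) + (3)·(0.6721) = 2.1967.

Step 4 — take square root: d = √(2.1967) ≈ 1.4821.

d(x, mu) = √(2.1967) ≈ 1.4821


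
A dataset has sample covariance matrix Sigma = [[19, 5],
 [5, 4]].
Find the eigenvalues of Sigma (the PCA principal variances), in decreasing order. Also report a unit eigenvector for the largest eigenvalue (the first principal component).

Step 1 — characteristic polynomial of 2×2 Sigma:
  det(Sigma - λI) = λ² - trace · λ + det = 0.
  trace = 19 + 4 = 23, det = 19·4 - (5)² = 51.
Step 2 — discriminant:
  Δ = trace² - 4·det = 529 - 204 = 325.
Step 3 — eigenvalues:
  λ = (trace ± √Δ)/2 = (23 ± 18.0278)/2,
  λ_1 = 20.5139,  λ_2 = 2.4861.

Step 4 — unit eigenvector for λ_1: solve (Sigma - λ_1 I)v = 0. First row:
  (19 - 20.5139)·v_x + (5)·v_y = 0, i.e. (-1.5139)·v_x + (5)·v_y = 0,
  so v ∝ (b, λ_1 - a) = (5, 1.5139) = u.
  ||u|| = √((5)² + (1.5139)²) = √(27.2918) ≈ 5.2242,
  v_1 = u/||u|| ≈ (0.9571, 0.2898) (||v_1|| = 1).

λ_1 = 20.5139,  λ_2 = 2.4861;  v_1 ≈ (0.9571, 0.2898)


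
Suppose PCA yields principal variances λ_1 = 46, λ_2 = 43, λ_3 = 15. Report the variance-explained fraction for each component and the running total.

Step 1 — total variance = trace(Sigma) = Σ λ_i = 46 + 43 + 15 = 104.

Step 2 — fraction explained by component i = λ_i / Σ λ:
  PC1: 46/104 = 0.4423
  PC2: 43/104 = 0.4135
  PC3: 15/104 = 0.1442

Step 3 — cumulative fraction after k components = (λ_1 + ... + λ_k) / Σ λ:
  k = 1: 46/104 = 0.4423
  k = 2: (46 + 43)/104 = 89/104 = 0.8558
  k = 3: (46 + 43 + 15)/104 = 104/104 = 1

Summary (fraction, with percent):

explained: PC1 0.4423 (44.23%), PC2 0.4135 (41.35%), PC3 0.1442 (14.42%);  cumulative: 0.4423, 0.8558, 1


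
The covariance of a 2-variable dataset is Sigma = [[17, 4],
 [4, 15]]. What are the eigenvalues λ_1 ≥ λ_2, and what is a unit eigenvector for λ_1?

Step 1 — characteristic polynomial of 2×2 Sigma:
  det(Sigma - λI) = λ² - trace · λ + det = 0.
  trace = 17 + 15 = 32, det = 17·15 - (4)² = 239.
Step 2 — discriminant:
  Δ = trace² - 4·det = 1024 - 956 = 68.
Step 3 — eigenvalues:
  λ = (trace ± √Δ)/2 = (32 ± 8.2462)/2,
  λ_1 = 20.1231,  λ_2 = 11.8769.

Step 4 — unit eigenvector for λ_1: solve (Sigma - λ_1 I)v = 0. First row:
  (17 - 20.1231)·v_x + (4)·v_y = 0, i.e. (-3.1231)·v_x + (4)·v_y = 0,
  so v ∝ (b, λ_1 - a) = (4, 3.1231) = u.
  ||u|| = √((4)² + (3.1231)²) = √(25.7538) ≈ 5.0748,
  v_1 = u/||u|| ≈ (0.7882, 0.6154) (||v_1|| = 1).

λ_1 = 20.1231,  λ_2 = 11.8769;  v_1 ≈ (0.7882, 0.6154)


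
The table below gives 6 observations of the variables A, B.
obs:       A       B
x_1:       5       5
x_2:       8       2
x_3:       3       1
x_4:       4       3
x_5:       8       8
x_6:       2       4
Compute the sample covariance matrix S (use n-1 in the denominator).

Step 1 — column means:
  mean(A) = (5 + 8 + 3 + 4 + 8 + 2) / 6 = 30/6 = 5
  mean(B) = (5 + 2 + 1 + 3 + 8 + 4) / 6 = 23/6 = 3.8333

Step 2 — sample covariance S[i,j] = (1/(n-1)) · Σ_k (x_{k,i} - mean_i) · (x_{k,j} - mean_j), with n-1 = 5.
  S[A,A] = ((0)·(0) + (3)·(3) + (-2)·(-2) + (-1)·(-1) + (3)·(3) + (-3)·(-3)) / 5 = 32/5 = 6.4
  S[A,B] = ((0)·(1.1667) + (3)·(-1.8333) + (-2)·(-2.8333) + (-1)·(-0.8333) + (3)·(4.1667) + (-3)·(0.1667)) / 5 = 13/5 = 2.6
  S[B,B] = ((1.1667)·(1.1667) + (-1.8333)·(-1.8333) + (-2.8333)·(-2.8333) + (-0.8333)·(-0.8333) + (4.1667)·(4.1667) + (0.1667)·(0.1667)) / 5 = 30.8333/5 = 6.1667

S is symmetric (S[j,i] = S[i,j]). Assembling:

S = [[6.4, 2.6],
 [2.6, 6.1667]]


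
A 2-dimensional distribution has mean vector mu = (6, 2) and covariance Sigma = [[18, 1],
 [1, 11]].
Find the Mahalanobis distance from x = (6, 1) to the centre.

Step 1 — centre the observation: (x - mu) = (0, -1).

Step 2 — invert Sigma. det(Sigma) = 18·11 - (1)² = 197.
  Sigma^{-1} = (1/det) · [[d, -b], [-b, a]] = [[0.0558, -0.0051],
 [-0.0051, 0.0914]].

Step 3 — form the quadratic (x - mu)^T · Sigma^{-1} · (x - mu):
  Sigma^{-1} · (x - mu) = (0.0051, -0.0914).
  (x - mu)^T · [Sigma^{-1} · (x - mu)] = (0)·(0.0051) + (-1)·(-0.0914) = 0.0914.

Step 4 — take square root: d = √(0.0914) ≈ 0.3023.

d(x, mu) = √(0.0914) ≈ 0.3023


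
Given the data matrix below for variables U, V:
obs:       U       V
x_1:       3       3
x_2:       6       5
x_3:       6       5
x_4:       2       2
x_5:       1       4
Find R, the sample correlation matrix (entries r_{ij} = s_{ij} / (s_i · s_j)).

Step 1 — column means:
  mean(U) = (3 + 6 + 6 + 2 + 1) / 5 = 18/5 = 3.6
  mean(V) = (3 + 5 + 5 + 2 + 4) / 5 = 19/5 = 3.8

Step 2 — sample variances and covariances s[i,j] = (1/(n-1)) · Σ_k (x_{k,i} - mean_i) · (x_{k,j} - mean_j), with n-1 = 4:
  s[U,U] = ((-0.6)·(-0.6) + (2.4)·(2.4) + (2.4)·(2.4) + (-1.6)·(-1.6) + (-2.6)·(-2.6)) / 4 = 21.2/4 = 5.3
  s[U,V] = ((-0.6)·(-0.8) + (2.4)·(1.2) + (2.4)·(1.2) + (-1.6)·(-1.8) + (-2.6)·(0.2)) / 4 = 8.6/4 = 2.15
  s[V,V] = ((-0.8)·(-0.8) + (1.2)·(1.2) + (1.2)·(1.2) + (-1.8)·(-1.8) + (0.2)·(0.2)) / 4 = 6.8/4 = 1.7
  Sample standard deviations s_i = √(s[i,i]):
  s(U) = √(5.3) = 2.3022
  s(V) = √(1.7) = 1.3038

Step 3 — r_{ij} = s_{ij} / (s_i · s_j):
  r[U,U] = 1 (diagonal).
  r[U,V] = 2.15 / (2.3022 · 1.3038) = 2.15 / 3.0017 = 0.7163
  r[V,V] = 1 (diagonal).

R is symmetric with unit diagonal. Assembling:

R = [[1, 0.7163],
 [0.7163, 1]]


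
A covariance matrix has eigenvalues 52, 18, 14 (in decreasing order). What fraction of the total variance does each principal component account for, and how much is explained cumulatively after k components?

Step 1 — total variance = trace(Sigma) = Σ λ_i = 52 + 18 + 14 = 84.

Step 2 — fraction explained by component i = λ_i / Σ λ:
  PC1: 52/84 = 0.619
  PC2: 18/84 = 0.2143
  PC3: 14/84 = 0.1667

Step 3 — cumulative fraction after k components = (λ_1 + ... + λ_k) / Σ λ:
  k = 1: 52/84 = 0.619
  k = 2: (52 + 18)/84 = 70/84 = 0.8333
  k = 3: (52 + 18 + 14)/84 = 84/84 = 1

Summary (fraction, with percent):

explained: PC1 0.619 (61.9%), PC2 0.2143 (21.43%), PC3 0.1667 (16.67%);  cumulative: 0.619, 0.8333, 1


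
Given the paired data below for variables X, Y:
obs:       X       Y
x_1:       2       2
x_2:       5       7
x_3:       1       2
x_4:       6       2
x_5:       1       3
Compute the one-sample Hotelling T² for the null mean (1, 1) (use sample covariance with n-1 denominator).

Step 1 — sample mean vector:
  mean(X) = (2 + 5 + 1 + 6 + 1) / 5 = 15/5 = 3
  mean(Y) = (2 + 7 + 2 + 2 + 3) / 5 = 16/5 = 3.2
  x̄ = (3, 3.2),  deviation x̄ - mu_0 = (3, 3.2) - (1, 1) = (2, 2.2).

Step 2 — sample covariance matrix, S[i,j] = (1/(n-1)) · Σ_k (x_{k,i} - mean_i) · (x_{k,j} - mean_j), divisor n-1 = 4:
  S[X,X] = ((-1)·(-1) + (2)·(2) + (-2)·(-2) + (3)·(3) + (-2)·(-2)) / 4 = 22/4 = 5.5
  S[X,Y] = ((-1)·(-1.2) + (2)·(3.8) + (-2)·(-1.2) + (3)·(-1.2) + (-2)·(-0.2)) / 4 = 8/4 = 2
  S[Y,Y] = ((-1.2)·(-1.2) + (3.8)·(3.8) + (-1.2)·(-1.2) + (-1.2)·(-1.2) + (-0.2)·(-0.2)) / 4 = 18.8/4 = 4.7
  S = [[5.5, 2],
 [2, 4.7]].

Step 3 — invert S. det(S) = 5.5·4.7 - (2)² = 21.85.
  S^{-1} = (1/det) · [[d, -b], [-b, a]] = [[0.2151, -0.0915],
 [-0.0915, 0.2517]].

Step 4 — quadratic form (x̄ - mu_0)^T · S^{-1} · (x̄ - mu_0):
  S^{-1} · (x̄ - mu_0) = (0.2288, 0.3707),
  (x̄ - mu_0)^T · [...] = (2)·(0.2288) + (2.2)·(0.3707) = 1.2732.

Step 5 — scale by n: T² = 5 · 1.2732 = 6.3661.

T² ≈ 6.3661


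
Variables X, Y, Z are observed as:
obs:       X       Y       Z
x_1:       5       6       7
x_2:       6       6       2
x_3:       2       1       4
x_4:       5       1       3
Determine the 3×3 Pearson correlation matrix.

Step 1 — column means:
  mean(X) = (5 + 6 + 2 + 5) / 4 = 18/4 = 4.5
  mean(Y) = (6 + 6 + 1 + 1) / 4 = 14/4 = 3.5
  mean(Z) = (7 + 2 + 4 + 3) / 4 = 16/4 = 4

Step 2 — sample variances and covariances s[i,j] = (1/(n-1)) · Σ_k (x_{k,i} - mean_i) · (x_{k,j} - mean_j), with n-1 = 3:
  s[X,X] = ((0.5)·(0.5) + (1.5)·(1.5) + (-2.5)·(-2.5) + (0.5)·(0.5)) / 3 = 9/3 = 3
  s[X,Y] = ((0.5)·(2.5) + (1.5)·(2.5) + (-2.5)·(-2.5) + (0.5)·(-2.5)) / 3 = 10/3 = 3.3333
  s[X,Z] = ((0.5)·(3) + (1.5)·(-2) + (-2.5)·(0) + (0.5)·(-1)) / 3 = -2/3 = -0.6667
  s[Y,Y] = ((2.5)·(2.5) + (2.5)·(2.5) + (-2.5)·(-2.5) + (-2.5)·(-2.5)) / 3 = 25/3 = 8.3333
  s[Y,Z] = ((2.5)·(3) + (2.5)·(-2) + (-2.5)·(0) + (-2.5)·(-1)) / 3 = 5/3 = 1.6667
  s[Z,Z] = ((3)·(3) + (-2)·(-2) + (0)·(0) + (-1)·(-1)) / 3 = 14/3 = 4.6667
  Sample standard deviations s_i = √(s[i,i]):
  s(X) = √(3) = 1.7321
  s(Y) = √(8.3333) = 2.8868
  s(Z) = √(4.6667) = 2.1602

Step 3 — r_{ij} = s_{ij} / (s_i · s_j):
  r[X,X] = 1 (diagonal).
  r[X,Y] = 3.3333 / (1.7321 · 2.8868) = 3.3333 / 5 = 0.6667
  r[X,Z] = -0.6667 / (1.7321 · 2.1602) = -0.6667 / 3.7417 = -0.1782
  r[Y,Y] = 1 (diagonal).
  r[Y,Z] = 1.6667 / (2.8868 · 2.1602) = 1.6667 / 6.2361 = 0.2673
  r[Z,Z] = 1 (diagonal).

R is symmetric with unit diagonal. Assembling:

R = [[1, 0.6667, -0.1782],
 [0.6667, 1, 0.2673],
 [-0.1782, 0.2673, 1]]


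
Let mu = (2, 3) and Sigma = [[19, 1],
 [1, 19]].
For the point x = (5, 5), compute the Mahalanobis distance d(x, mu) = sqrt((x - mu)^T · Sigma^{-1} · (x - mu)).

Step 1 — centre the observation: (x - mu) = (3, 2).

Step 2 — invert Sigma. det(Sigma) = 19·19 - (1)² = 360.
  Sigma^{-1} = (1/det) · [[d, -b], [-b, a]] = [[0.0528, -0.0028],
 [-0.0028, 0.0528]].

Step 3 — form the quadratic (x - mu)^T · Sigma^{-1} · (x - mu):
  Sigma^{-1} · (x - mu) = (0.1528, 0.0972).
  (x - mu)^T · [Sigma^{-1} · (x - mu)] = (3)·(0.1528) + (2)·(0.0972) = 0.6528.

Step 4 — take square root: d = √(0.6528) ≈ 0.8079.

d(x, mu) = √(0.6528) ≈ 0.8079


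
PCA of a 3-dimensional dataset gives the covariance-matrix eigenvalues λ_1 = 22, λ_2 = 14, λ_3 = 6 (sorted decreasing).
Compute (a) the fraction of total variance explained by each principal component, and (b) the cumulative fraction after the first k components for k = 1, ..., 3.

Step 1 — total variance = trace(Sigma) = Σ λ_i = 22 + 14 + 6 = 42.

Step 2 — fraction explained by component i = λ_i / Σ λ:
  PC1: 22/42 = 0.5238
  PC2: 14/42 = 0.3333
  PC3: 6/42 = 0.1429

Step 3 — cumulative fraction after k components = (λ_1 + ... + λ_k) / Σ λ:
  k = 1: 22/42 = 0.5238
  k = 2: (22 + 14)/42 = 36/42 = 0.8571
  k = 3: (22 + 14 + 6)/42 = 42/42 = 1

Summary (fraction, with percent):

explained: PC1 0.5238 (52.38%), PC2 0.3333 (33.33%), PC3 0.1429 (14.29%);  cumulative: 0.5238, 0.8571, 1


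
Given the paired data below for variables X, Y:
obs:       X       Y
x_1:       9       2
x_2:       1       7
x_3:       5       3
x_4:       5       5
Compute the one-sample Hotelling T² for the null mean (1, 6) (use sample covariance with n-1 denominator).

Step 1 — sample mean vector:
  mean(X) = (9 + 1 + 5 + 5) / 4 = 20/4 = 5
  mean(Y) = (2 + 7 + 3 + 5) / 4 = 17/4 = 4.25
  x̄ = (5, 4.25),  deviation x̄ - mu_0 = (5, 4.25) - (1, 6) = (4, -1.75).

Step 2 — sample covariance matrix, S[i,j] = (1/(n-1)) · Σ_k (x_{k,i} - mean_i) · (x_{k,j} - mean_j), divisor n-1 = 3:
  S[X,X] = ((4)·(4) + (-4)·(-4) + (0)·(0) + (0)·(0)) / 3 = 32/3 = 10.6667
  S[X,Y] = ((4)·(-2.25) + (-4)·(2.75) + (0)·(-1.25) + (0)·(0.75)) / 3 = -20/3 = -6.6667
  S[Y,Y] = ((-2.25)·(-2.25) + (2.75)·(2.75) + (-1.25)·(-1.25) + (0.75)·(0.75)) / 3 = 14.75/3 = 4.9167
  S = [[10.6667, -6.6667],
 [-6.6667, 4.9167]].

Step 3 — invert S. det(S) = 10.6667·4.9167 - (-6.6667)² = 8.
  S^{-1} = (1/det) · [[d, -b], [-b, a]] = [[0.6146, 0.8333],
 [0.8333, 1.3333]].

Step 4 — quadratic form (x̄ - mu_0)^T · S^{-1} · (x̄ - mu_0):
  S^{-1} · (x̄ - mu_0) = (1, 1),
  (x̄ - mu_0)^T · [...] = (4)·(1) + (-1.75)·(1) = 2.25.

Step 5 — scale by n: T² = 4 · 2.25 = 9.

T² ≈ 9


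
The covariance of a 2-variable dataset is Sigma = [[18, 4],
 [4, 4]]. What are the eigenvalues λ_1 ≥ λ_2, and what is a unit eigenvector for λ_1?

Step 1 — characteristic polynomial of 2×2 Sigma:
  det(Sigma - λI) = λ² - trace · λ + det = 0.
  trace = 18 + 4 = 22, det = 18·4 - (4)² = 56.
Step 2 — discriminant:
  Δ = trace² - 4·det = 484 - 224 = 260.
Step 3 — eigenvalues:
  λ = (trace ± √Δ)/2 = (22 ± 16.1245)/2,
  λ_1 = 19.0623,  λ_2 = 2.9377.

Step 4 — unit eigenvector for λ_1: solve (Sigma - λ_1 I)v = 0. First row:
  (18 - 19.0623)·v_x + (4)·v_y = 0, i.e. (-1.0623)·v_x + (4)·v_y = 0,
  so v ∝ (b, λ_1 - a) = (4, 1.0623) = u.
  ||u|| = √((4)² + (1.0623)²) = √(17.1284) ≈ 4.1386,
  v_1 = u/||u|| ≈ (0.9665, 0.2567) (||v_1|| = 1).

λ_1 = 19.0623,  λ_2 = 2.9377;  v_1 ≈ (0.9665, 0.2567)


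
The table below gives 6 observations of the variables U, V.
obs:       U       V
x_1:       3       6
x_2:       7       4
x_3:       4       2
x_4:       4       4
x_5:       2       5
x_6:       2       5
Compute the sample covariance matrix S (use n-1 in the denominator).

Step 1 — column means:
  mean(U) = (3 + 7 + 4 + 4 + 2 + 2) / 6 = 22/6 = 3.6667
  mean(V) = (6 + 4 + 2 + 4 + 5 + 5) / 6 = 26/6 = 4.3333

Step 2 — sample covariance S[i,j] = (1/(n-1)) · Σ_k (x_{k,i} - mean_i) · (x_{k,j} - mean_j), with n-1 = 5.
  S[U,U] = ((-0.6667)·(-0.6667) + (3.3333)·(3.3333) + (0.3333)·(0.3333) + (0.3333)·(0.3333) + (-1.6667)·(-1.6667) + (-1.6667)·(-1.6667)) / 5 = 17.3333/5 = 3.4667
  S[U,V] = ((-0.6667)·(1.6667) + (3.3333)·(-0.3333) + (0.3333)·(-2.3333) + (0.3333)·(-0.3333) + (-1.6667)·(0.6667) + (-1.6667)·(0.6667)) / 5 = -5.3333/5 = -1.0667
  S[V,V] = ((1.6667)·(1.6667) + (-0.3333)·(-0.3333) + (-2.3333)·(-2.3333) + (-0.3333)·(-0.3333) + (0.6667)·(0.6667) + (0.6667)·(0.6667)) / 5 = 9.3333/5 = 1.8667

S is symmetric (S[j,i] = S[i,j]). Assembling:

S = [[3.4667, -1.0667],
 [-1.0667, 1.8667]]


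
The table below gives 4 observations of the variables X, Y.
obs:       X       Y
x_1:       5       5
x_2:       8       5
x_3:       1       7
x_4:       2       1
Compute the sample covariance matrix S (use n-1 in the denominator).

Step 1 — column means:
  mean(X) = (5 + 8 + 1 + 2) / 4 = 16/4 = 4
  mean(Y) = (5 + 5 + 7 + 1) / 4 = 18/4 = 4.5

Step 2 — sample covariance S[i,j] = (1/(n-1)) · Σ_k (x_{k,i} - mean_i) · (x_{k,j} - mean_j), with n-1 = 3.
  S[X,X] = ((1)·(1) + (4)·(4) + (-3)·(-3) + (-2)·(-2)) / 3 = 30/3 = 10
  S[X,Y] = ((1)·(0.5) + (4)·(0.5) + (-3)·(2.5) + (-2)·(-3.5)) / 3 = 2/3 = 0.6667
  S[Y,Y] = ((0.5)·(0.5) + (0.5)·(0.5) + (2.5)·(2.5) + (-3.5)·(-3.5)) / 3 = 19/3 = 6.3333

S is symmetric (S[j,i] = S[i,j]). Assembling:

S = [[10, 0.6667],
 [0.6667, 6.3333]]


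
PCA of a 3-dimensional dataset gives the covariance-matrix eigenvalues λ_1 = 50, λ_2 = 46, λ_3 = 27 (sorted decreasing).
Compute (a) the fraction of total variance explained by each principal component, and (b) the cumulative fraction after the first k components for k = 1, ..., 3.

Step 1 — total variance = trace(Sigma) = Σ λ_i = 50 + 46 + 27 = 123.

Step 2 — fraction explained by component i = λ_i / Σ λ:
  PC1: 50/123 = 0.4065
  PC2: 46/123 = 0.374
  PC3: 27/123 = 0.2195

Step 3 — cumulative fraction after k components = (λ_1 + ... + λ_k) / Σ λ:
  k = 1: 50/123 = 0.4065
  k = 2: (50 + 46)/123 = 96/123 = 0.7805
  k = 3: (50 + 46 + 27)/123 = 123/123 = 1

Summary (fraction, with percent):

explained: PC1 0.4065 (40.65%), PC2 0.374 (37.4%), PC3 0.2195 (21.95%);  cumulative: 0.4065, 0.7805, 1


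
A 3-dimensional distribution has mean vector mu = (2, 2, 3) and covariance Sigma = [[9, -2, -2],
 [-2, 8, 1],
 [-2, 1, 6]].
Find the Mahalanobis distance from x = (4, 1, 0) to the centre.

Step 1 — centre the observation: (x - mu) = (2, -1, -3).

Step 2 — invert Sigma (cofactor / det for 3×3, or solve directly):
  Sigma^{-1} = [[0.1253, 0.0267, 0.0373],
 [0.0267, 0.1333, -0.0133],
 [0.0373, -0.0133, 0.1813]].

Step 3 — form the quadratic (x - mu)^T · Sigma^{-1} · (x - mu):
  Sigma^{-1} · (x - mu) = (0.112, -0.04, -0.456).
  (x - mu)^T · [Sigma^{-1} · (x - mu)] = (2)·(0.112) + (-1)·(-0.04) + (-3)·(-0.456) = 1.632.

Step 4 — take square root: d = √(1.632) ≈ 1.2775.

d(x, mu) = √(1.632) ≈ 1.2775


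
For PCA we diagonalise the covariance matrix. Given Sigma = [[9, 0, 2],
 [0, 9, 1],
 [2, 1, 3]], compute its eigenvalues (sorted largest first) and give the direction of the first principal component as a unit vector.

Step 1 — characteristic polynomial p(λ) = det(λI - Sigma) = λ³ - tr·λ² + c_1·λ - det, where tr = trace, c_1 = sum of the principal 2×2 minors, det = det(Sigma):
  tr = 9 + 9 + 3 = 21,
  c_1 = (9·9 - (0)²) + (9·3 - (2)²) + (9·3 - (1)²) = 81 + 23 + 26 = 130,
  det = 9·(9·3 - (1)²) - (0)·((0)·3 - (1)·(2)) + (2)·((0)·(1) - 9·(2)) = 9·(26) - (0)·(-2) + (2)·(-18) = 198.
  So p(λ) = λ³ - 21λ² + 130λ - 198.
Step 2 — look for an integer root (rational root theorem: any rational root is an integer divisor of 198). Testing λ = 9:
  p(9) = 729 - 1701 + 1170 - 198 = 0  ✓
  Dividing out (λ - 9): p(λ) = (λ - 9)(λ² - 12λ + 22).
Step 3 — remaining eigenvalues from the quadratic λ² - 12λ + 22 = 0:
  Δ = 12² - 4·22 = 144 - 88 = 56,  λ = (12 ± √56)/2 = (12 ± 7.4833)/2 ≈ 9.7417 or 2.2583.
  Sorted: λ_1 = 9.7417,  λ_2 = 9,  λ_3 = 2.2583  (check: sum = 21 = tr ✓).

Step 4 — unit eigenvector for λ_1 ≈ 9.7417: v spans the null space of (Sigma - λ_1 I), whose rows are
  r_1 = (-0.7417, 0, 2),  r_2 = (0, -0.7417, 1),  r_3 = (2, 1, -6.7417).
  v is orthogonal to every row, so take v ∝ r_1 × r_2 = ((0)·(1) - (2)·(-0.7417), (2)·(0) - (-0.7417)·(1), (-0.7417)·(-0.7417) - (0)·(0)) ≈ (1.4833, 0.7417, 0.5501).
  Let u = (1.4833, 0.7417, 0.5501).
  ||u|| = √((1.4833)² + (0.7417)² + (0.5501)²) = √(3.0528) ≈ 1.7472,  v_1 = u/||u|| ≈ (0.8489, 0.4245, 0.3148) (||v_1|| = 1).

λ_1 = 9.7417,  λ_2 = 9,  λ_3 = 2.2583;  v_1 ≈ (0.8489, 0.4245, 0.3148)


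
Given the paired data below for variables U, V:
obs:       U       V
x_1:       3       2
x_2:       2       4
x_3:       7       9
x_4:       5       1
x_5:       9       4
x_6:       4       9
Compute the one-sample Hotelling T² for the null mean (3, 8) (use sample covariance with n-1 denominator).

Step 1 — sample mean vector:
  mean(U) = (3 + 2 + 7 + 5 + 9 + 4) / 6 = 30/6 = 5
  mean(V) = (2 + 4 + 9 + 1 + 4 + 9) / 6 = 29/6 = 4.8333
  x̄ = (5, 4.8333),  deviation x̄ - mu_0 = (5, 4.8333) - (3, 8) = (2, -3.1667).

Step 2 — sample covariance matrix, S[i,j] = (1/(n-1)) · Σ_k (x_{k,i} - mean_i) · (x_{k,j} - mean_j), divisor n-1 = 5:
  S[U,U] = ((-2)·(-2) + (-3)·(-3) + (2)·(2) + (0)·(0) + (4)·(4) + (-1)·(-1)) / 5 = 34/5 = 6.8
  S[U,V] = ((-2)·(-2.8333) + (-3)·(-0.8333) + (2)·(4.1667) + (0)·(-3.8333) + (4)·(-0.8333) + (-1)·(4.1667)) / 5 = 9/5 = 1.8
  S[V,V] = ((-2.8333)·(-2.8333) + (-0.8333)·(-0.8333) + (4.1667)·(4.1667) + (-3.8333)·(-3.8333) + (-0.8333)·(-0.8333) + (4.1667)·(4.1667)) / 5 = 58.8333/5 = 11.7667
  S = [[6.8, 1.8],
 [1.8, 11.7667]].

Step 3 — invert S. det(S) = 6.8·11.7667 - (1.8)² = 76.7733.
  S^{-1} = (1/det) · [[d, -b], [-b, a]] = [[0.1533, -0.0234],
 [-0.0234, 0.0886]].

Step 4 — quadratic form (x̄ - mu_0)^T · S^{-1} · (x̄ - mu_0):
  S^{-1} · (x̄ - mu_0) = (0.3808, -0.3274),
  (x̄ - mu_0)^T · [...] = (2)·(0.3808) + (-3.1667)·(-0.3274) = 1.7982.

Step 5 — scale by n: T² = 6 · 1.7982 = 10.7893.

T² ≈ 10.7893


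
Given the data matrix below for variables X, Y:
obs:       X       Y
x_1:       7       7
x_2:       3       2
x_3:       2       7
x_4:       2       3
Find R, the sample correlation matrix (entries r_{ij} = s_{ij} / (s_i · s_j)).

Step 1 — column means:
  mean(X) = (7 + 3 + 2 + 2) / 4 = 14/4 = 3.5
  mean(Y) = (7 + 2 + 7 + 3) / 4 = 19/4 = 4.75

Step 2 — sample variances and covariances s[i,j] = (1/(n-1)) · Σ_k (x_{k,i} - mean_i) · (x_{k,j} - mean_j), with n-1 = 3:
  s[X,X] = ((3.5)·(3.5) + (-0.5)·(-0.5) + (-1.5)·(-1.5) + (-1.5)·(-1.5)) / 3 = 17/3 = 5.6667
  s[X,Y] = ((3.5)·(2.25) + (-0.5)·(-2.75) + (-1.5)·(2.25) + (-1.5)·(-1.75)) / 3 = 8.5/3 = 2.8333
  s[Y,Y] = ((2.25)·(2.25) + (-2.75)·(-2.75) + (2.25)·(2.25) + (-1.75)·(-1.75)) / 3 = 20.75/3 = 6.9167
  Sample standard deviations s_i = √(s[i,i]):
  s(X) = √(5.6667) = 2.3805
  s(Y) = √(6.9167) = 2.63

Step 3 — r_{ij} = s_{ij} / (s_i · s_j):
  r[X,X] = 1 (diagonal).
  r[X,Y] = 2.8333 / (2.3805 · 2.63) = 2.8333 / 6.2605 = 0.4526
  r[Y,Y] = 1 (diagonal).

R is symmetric with unit diagonal. Assembling:

R = [[1, 0.4526],
 [0.4526, 1]]


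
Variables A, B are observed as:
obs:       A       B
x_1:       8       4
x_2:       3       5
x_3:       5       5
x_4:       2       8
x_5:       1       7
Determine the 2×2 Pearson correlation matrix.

Step 1 — column means:
  mean(A) = (8 + 3 + 5 + 2 + 1) / 5 = 19/5 = 3.8
  mean(B) = (4 + 5 + 5 + 8 + 7) / 5 = 29/5 = 5.8

Step 2 — sample variances and covariances s[i,j] = (1/(n-1)) · Σ_k (x_{k,i} - mean_i) · (x_{k,j} - mean_j), with n-1 = 4:
  s[A,A] = ((4.2)·(4.2) + (-0.8)·(-0.8) + (1.2)·(1.2) + (-1.8)·(-1.8) + (-2.8)·(-2.8)) / 4 = 30.8/4 = 7.7
  s[A,B] = ((4.2)·(-1.8) + (-0.8)·(-0.8) + (1.2)·(-0.8) + (-1.8)·(2.2) + (-2.8)·(1.2)) / 4 = -15.2/4 = -3.8
  s[B,B] = ((-1.8)·(-1.8) + (-0.8)·(-0.8) + (-0.8)·(-0.8) + (2.2)·(2.2) + (1.2)·(1.2)) / 4 = 10.8/4 = 2.7
  Sample standard deviations s_i = √(s[i,i]):
  s(A) = √(7.7) = 2.7749
  s(B) = √(2.7) = 1.6432

Step 3 — r_{ij} = s_{ij} / (s_i · s_j):
  r[A,A] = 1 (diagonal).
  r[A,B] = -3.8 / (2.7749 · 1.6432) = -3.8 / 4.5596 = -0.8334
  r[B,B] = 1 (diagonal).

R is symmetric with unit diagonal. Assembling:

R = [[1, -0.8334],
 [-0.8334, 1]]


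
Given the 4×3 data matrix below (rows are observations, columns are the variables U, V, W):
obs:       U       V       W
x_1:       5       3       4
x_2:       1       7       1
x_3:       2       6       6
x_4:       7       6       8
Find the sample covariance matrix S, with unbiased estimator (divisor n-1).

Step 1 — column means:
  mean(U) = (5 + 1 + 2 + 7) / 4 = 15/4 = 3.75
  mean(V) = (3 + 7 + 6 + 6) / 4 = 22/4 = 5.5
  mean(W) = (4 + 1 + 6 + 8) / 4 = 19/4 = 4.75

Step 2 — sample covariance S[i,j] = (1/(n-1)) · Σ_k (x_{k,i} - mean_i) · (x_{k,j} - mean_j), with n-1 = 3.
  S[U,U] = ((1.25)·(1.25) + (-2.75)·(-2.75) + (-1.75)·(-1.75) + (3.25)·(3.25)) / 3 = 22.75/3 = 7.5833
  S[U,V] = ((1.25)·(-2.5) + (-2.75)·(1.5) + (-1.75)·(0.5) + (3.25)·(0.5)) / 3 = -6.5/3 = -2.1667
  S[U,W] = ((1.25)·(-0.75) + (-2.75)·(-3.75) + (-1.75)·(1.25) + (3.25)·(3.25)) / 3 = 17.75/3 = 5.9167
  S[V,V] = ((-2.5)·(-2.5) + (1.5)·(1.5) + (0.5)·(0.5) + (0.5)·(0.5)) / 3 = 9/3 = 3
  S[V,W] = ((-2.5)·(-0.75) + (1.5)·(-3.75) + (0.5)·(1.25) + (0.5)·(3.25)) / 3 = -1.5/3 = -0.5
  S[W,W] = ((-0.75)·(-0.75) + (-3.75)·(-3.75) + (1.25)·(1.25) + (3.25)·(3.25)) / 3 = 26.75/3 = 8.9167

S is symmetric (S[j,i] = S[i,j]). Assembling:

S = [[7.5833, -2.1667, 5.9167],
 [-2.1667, 3, -0.5],
 [5.9167, -0.5, 8.9167]]
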